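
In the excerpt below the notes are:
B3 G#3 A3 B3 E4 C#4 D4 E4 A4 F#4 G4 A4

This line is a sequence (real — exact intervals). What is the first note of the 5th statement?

G5

With a 4-note motive the entries are B3, E4, A4, each up a 4th from the previous.
Extending the heads up a 4th: D5 → G5.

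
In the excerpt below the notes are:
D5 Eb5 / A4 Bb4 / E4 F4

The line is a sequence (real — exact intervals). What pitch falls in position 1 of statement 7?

With 2-note cells, note 1 of each statement runs D5, A4, E4.
Each moves down a 4th. Continuing: B3 → F#3 → C#3 → G#2.

G#2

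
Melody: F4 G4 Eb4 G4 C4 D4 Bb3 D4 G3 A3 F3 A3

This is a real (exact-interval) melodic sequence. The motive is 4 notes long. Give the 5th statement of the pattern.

The 4-note cells begin on F4, C4, G3 — each down a 4th from the last.
Extending down a 4th: D3 → A2.
From A2 the exact shape gives A2 B2 G2 B2.

A2 B2 G2 B2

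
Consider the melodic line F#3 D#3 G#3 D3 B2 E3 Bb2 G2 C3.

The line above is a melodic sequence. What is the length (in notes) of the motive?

3

There are 9 notes; a 3-note unit gives 3 cells:
F#3 D#3 G#3 | D3 B2 E3 | Bb2 G2 C3
That's a consistent down a 3rd shift per cell, and no other grouping gives one.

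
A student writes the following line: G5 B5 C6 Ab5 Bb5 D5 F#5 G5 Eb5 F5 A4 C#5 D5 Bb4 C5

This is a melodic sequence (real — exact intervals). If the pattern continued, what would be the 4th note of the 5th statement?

C4

Grouping in 5s, the 4th note of each cell is Ab5, Eb5, Bb4.
Extending down a 4th: F4 → C4.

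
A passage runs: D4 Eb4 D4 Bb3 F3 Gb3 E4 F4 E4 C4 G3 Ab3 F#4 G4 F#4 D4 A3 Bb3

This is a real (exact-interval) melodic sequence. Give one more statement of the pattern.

Taking 6-note groups, the heads are D4, E4, F#4: the pattern moves up a 2nd.
Statement 4 starts on G#4 and keeps the same exact contour: G#4 A4 G#4 E4 B3 C4.

G#4 A4 G#4 E4 B3 C4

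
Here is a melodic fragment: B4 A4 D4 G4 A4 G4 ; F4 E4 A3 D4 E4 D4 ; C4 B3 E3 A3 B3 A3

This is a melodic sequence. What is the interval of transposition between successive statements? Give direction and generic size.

Unit = 6 notes; the statements start on B4, F4, C4, moving down a 4th each time.
From B4 to F4: down a 4th.

down a 4th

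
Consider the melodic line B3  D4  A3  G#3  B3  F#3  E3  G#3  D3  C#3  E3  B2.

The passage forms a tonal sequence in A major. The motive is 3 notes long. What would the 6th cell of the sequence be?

Taking 3-note groups, the heads are B3, G#3, E3, C#3: the pattern moves down a 3rd.
Carrying on: A2 → F#2.
So cell 6 is F#2 A2 E2.

F#2 A2 E2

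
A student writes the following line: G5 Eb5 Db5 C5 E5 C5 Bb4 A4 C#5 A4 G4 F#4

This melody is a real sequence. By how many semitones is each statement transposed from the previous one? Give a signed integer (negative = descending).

Unit = 4 notes; the statements start on G5, E5, C#5, moving down a 3rd each time.
G5→E5 is 76 − 79 = -3 semitones.

-3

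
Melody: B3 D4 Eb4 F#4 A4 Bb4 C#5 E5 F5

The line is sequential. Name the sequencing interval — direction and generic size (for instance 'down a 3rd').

up a 5th

With a 3-note motive the entries are B3, F#4, C#5, each up a 5th from the previous.
B3 to F#4 is up a 5th.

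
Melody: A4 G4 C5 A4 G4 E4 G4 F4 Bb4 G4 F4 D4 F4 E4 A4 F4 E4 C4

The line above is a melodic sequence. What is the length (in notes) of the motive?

6

Try groups of 6 (3 cells in 18 notes):
A4 G4 C5 A4 G4 E4 | G4 F4 Bb4 G4 F4 D4 | F4 E4 A4 F4 E4 C4
That's a consistent down a 2nd shift per cell, and no other grouping gives one.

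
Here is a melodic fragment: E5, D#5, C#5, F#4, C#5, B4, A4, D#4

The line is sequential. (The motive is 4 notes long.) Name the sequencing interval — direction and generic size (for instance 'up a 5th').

The 4-note cells begin on E5, C#5 — each down a 3rd from the last.
From E5 to C#5: down a 3rd.

down a 3rd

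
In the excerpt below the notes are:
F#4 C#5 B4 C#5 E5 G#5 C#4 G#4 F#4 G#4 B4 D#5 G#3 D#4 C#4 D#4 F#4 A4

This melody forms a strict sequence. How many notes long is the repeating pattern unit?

18 notes total. Splitting into 3 groups of 6:
F#4 C#5 B4 C#5 E5 G#5 | C#4 G#4 F#4 G#4 B4 D#5 | G#3 D#4 C#4 D#4 F#4 A4
That's a consistent down a 4th shift per cell, and no other grouping gives one.

6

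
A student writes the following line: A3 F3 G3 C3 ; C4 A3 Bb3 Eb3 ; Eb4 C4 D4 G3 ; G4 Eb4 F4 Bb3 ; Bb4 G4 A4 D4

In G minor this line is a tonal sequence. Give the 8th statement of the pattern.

A5 F5 G5 C5

The 4-note cells begin on A3, C4, Eb4, G4, Bb4 — each up a 3rd from the last.
Extending up a 3rd: D5 → F5 → A5.
So cell 8 is A5 F5 G5 C5.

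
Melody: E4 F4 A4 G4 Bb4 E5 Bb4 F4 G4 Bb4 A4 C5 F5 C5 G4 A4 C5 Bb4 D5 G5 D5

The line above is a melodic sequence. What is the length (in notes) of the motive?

7

Try groups of 7 (3 cells in 21 notes):
E4 F4 A4 G4 Bb4 E5 Bb4 | F4 G4 Bb4 A4 C5 F5 C5 | G4 A4 C5 Bb4 D5 G5 D5
That's a consistent up a 2nd shift per cell, and no other grouping gives one.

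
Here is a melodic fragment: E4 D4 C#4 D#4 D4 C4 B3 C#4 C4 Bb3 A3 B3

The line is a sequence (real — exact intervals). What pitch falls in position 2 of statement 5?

Gb3

With 4-note cells, note 2 of each statement runs D4, C4, Bb3.
Carrying that down a 2nd forward: Ab3 → Gb3.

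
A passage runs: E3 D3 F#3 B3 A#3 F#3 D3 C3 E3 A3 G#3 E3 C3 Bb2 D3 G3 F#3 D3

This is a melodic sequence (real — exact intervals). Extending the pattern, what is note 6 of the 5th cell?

Grouping in 6s, the 6th note of each cell is F#3, E3, D3.
Carrying that down a 2nd forward: C3 → Bb2.

Bb2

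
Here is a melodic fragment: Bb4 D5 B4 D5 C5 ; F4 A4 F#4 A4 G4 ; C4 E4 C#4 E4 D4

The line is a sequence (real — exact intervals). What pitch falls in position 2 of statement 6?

C#3

With 5-note cells, note 2 of each statement runs D5, A4, E4.
Each moves down a 4th. Continuing: B3 → F#3 → C#3.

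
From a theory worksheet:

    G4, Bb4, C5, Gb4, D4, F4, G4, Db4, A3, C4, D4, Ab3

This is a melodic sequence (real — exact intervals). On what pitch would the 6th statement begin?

Taking 4-note groups, the heads are G4, D4, A3: the pattern moves down a 4th.
Extending the heads down a 4th: E3 → B2 → F#2.

F#2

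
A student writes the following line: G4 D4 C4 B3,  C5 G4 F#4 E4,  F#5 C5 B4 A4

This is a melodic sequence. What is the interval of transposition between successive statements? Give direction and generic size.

up a 4th

Taking 4-note groups, the heads are G4, C5, F#5: the pattern moves up a 4th.
G4 to C5 is up a 4th.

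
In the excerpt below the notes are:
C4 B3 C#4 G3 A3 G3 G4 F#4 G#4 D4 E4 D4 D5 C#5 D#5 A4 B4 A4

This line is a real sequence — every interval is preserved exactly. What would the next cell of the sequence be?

A5 G#5 A#5 E5 F#5 E5

The 6-note cells begin on C4, G4, D5 — each up a 5th from the last.
From A5 the exact shape gives A5 G#5 A#5 E5 F#5 E5.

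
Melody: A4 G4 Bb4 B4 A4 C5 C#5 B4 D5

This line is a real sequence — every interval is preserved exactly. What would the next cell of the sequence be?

D#5 C#5 E5

With a 3-note motive the entries are A4, B4, C#5, each up a 2nd from the previous.
Statement 4 starts on D#5 and keeps the same exact contour: D#5 C#5 E5.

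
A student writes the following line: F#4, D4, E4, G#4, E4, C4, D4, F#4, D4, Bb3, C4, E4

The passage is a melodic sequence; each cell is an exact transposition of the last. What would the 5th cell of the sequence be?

The 4-note cells begin on F#4, E4, D4 — each down a 2nd from the last.
Carrying on: C4 → Bb3.
So cell 5 is Bb3 Gb3 Ab3 C4.

Bb3 Gb3 Ab3 C4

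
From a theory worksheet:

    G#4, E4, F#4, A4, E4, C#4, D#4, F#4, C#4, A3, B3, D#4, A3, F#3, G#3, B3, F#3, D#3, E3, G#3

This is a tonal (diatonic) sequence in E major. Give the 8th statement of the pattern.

With a 4-note motive the entries are G#4, E4, C#4, A3, F#3, each down a 3rd from the previous.
Continuing the starts: D#3 → B2 → G#2.
From G#2 the diatonic shape gives G#2 E2 F#2 A2.

G#2 E2 F#2 A2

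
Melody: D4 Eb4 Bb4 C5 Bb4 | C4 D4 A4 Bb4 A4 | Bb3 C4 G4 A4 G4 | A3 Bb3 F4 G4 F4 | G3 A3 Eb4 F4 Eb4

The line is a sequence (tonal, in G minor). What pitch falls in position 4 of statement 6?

With 5-note cells, note 4 of each statement runs C5, Bb4, A4, G4, F4.
Each moves down a 2nd; the next is Eb4.

Eb4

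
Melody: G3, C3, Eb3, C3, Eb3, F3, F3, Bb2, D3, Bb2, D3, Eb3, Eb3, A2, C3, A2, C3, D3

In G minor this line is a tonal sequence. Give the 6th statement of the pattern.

Bb2 Eb2 G2 Eb2 G2 A2

Taking 6-note groups, the heads are G3, F3, Eb3: the pattern moves down a 2nd.
Continuing the starts: D3 → C3 → Bb2.
So cell 6 is Bb2 Eb2 G2 Eb2 G2 A2.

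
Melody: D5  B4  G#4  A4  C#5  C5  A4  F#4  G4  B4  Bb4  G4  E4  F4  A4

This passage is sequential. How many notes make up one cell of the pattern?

15 notes total. Splitting into 3 groups of 5:
D5 B4 G#4 A4 C#5 | C5 A4 F#4 G4 B4 | Bb4 G4 E4 F4 A4
That's a consistent down a 2nd shift per cell, and no other grouping gives one.

5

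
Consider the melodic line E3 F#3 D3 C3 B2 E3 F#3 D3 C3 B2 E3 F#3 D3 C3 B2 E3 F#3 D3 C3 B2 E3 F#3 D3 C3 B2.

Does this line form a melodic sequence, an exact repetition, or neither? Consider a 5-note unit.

repetition

Each 5-note cell is identical (E3 F#3 D3 C3 B2), restated at the same pitch.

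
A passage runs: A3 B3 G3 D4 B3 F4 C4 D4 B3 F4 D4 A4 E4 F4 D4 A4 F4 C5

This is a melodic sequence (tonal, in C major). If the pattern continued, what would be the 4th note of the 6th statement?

The unit is 6 notes. Position-4 pitches of the 3 shown cells: D4, F4, A4.
Each moves up a 3rd. Continuing: C5 → E5 → G5.

G5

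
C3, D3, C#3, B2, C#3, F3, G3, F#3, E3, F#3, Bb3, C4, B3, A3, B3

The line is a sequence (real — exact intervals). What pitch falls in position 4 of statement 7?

F5

The unit is 5 notes. Position-4 pitches of the 3 shown cells: B2, E3, A3.
Extending up a 4th: D4 → G4 → C5 → F5.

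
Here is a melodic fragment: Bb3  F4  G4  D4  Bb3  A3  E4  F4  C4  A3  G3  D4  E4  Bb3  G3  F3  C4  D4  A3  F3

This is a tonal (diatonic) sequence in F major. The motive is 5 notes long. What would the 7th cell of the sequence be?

The 5-note cells begin on Bb3, A3, G3, F3 — each down a 2nd from the last.
Extending down a 2nd: E3 → D3 → C3.
Statement 7 starts on C3 and keeps the same diatonic contour: C3 G3 A3 E3 C3.

C3 G3 A3 E3 C3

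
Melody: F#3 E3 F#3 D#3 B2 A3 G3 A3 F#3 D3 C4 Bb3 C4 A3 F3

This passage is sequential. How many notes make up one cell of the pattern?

15 notes total. Splitting into 3 groups of 5:
F#3 E3 F#3 D#3 B2 | A3 G3 A3 F#3 D3 | C4 Bb3 C4 A3 F3
Each cell is the previous one up a 3rd — so the unit is 5 notes.

5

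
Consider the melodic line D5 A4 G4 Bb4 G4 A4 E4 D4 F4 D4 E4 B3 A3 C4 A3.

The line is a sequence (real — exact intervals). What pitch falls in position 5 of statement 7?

C#2

Grouping in 5s, the 5th note of each cell is G4, D4, A3.
Extending down a 4th: E3 → B2 → F#2 → C#2.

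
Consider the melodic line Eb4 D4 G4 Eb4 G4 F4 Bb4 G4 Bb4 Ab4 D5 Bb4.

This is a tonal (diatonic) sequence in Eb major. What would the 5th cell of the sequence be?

With a 4-note motive the entries are Eb4, G4, Bb4, each up a 3rd from the previous.
Continuing the starts: D5 → F5.
Statement 5 starts on F5 and keeps the same diatonic contour: F5 Eb5 Ab5 F5.

F5 Eb5 Ab5 F5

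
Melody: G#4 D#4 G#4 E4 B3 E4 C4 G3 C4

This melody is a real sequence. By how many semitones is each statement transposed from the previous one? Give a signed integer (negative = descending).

With a 3-note motive the entries are G#4, E4, C4, each down a 3rd from the previous.
Counting half-steps from G#4 to E4: -4.

-4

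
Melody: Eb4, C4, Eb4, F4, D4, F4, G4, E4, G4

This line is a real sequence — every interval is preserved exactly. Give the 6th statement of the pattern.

C#5 A#4 C#5

With a 3-note motive the entries are Eb4, F4, G4, each up a 2nd from the previous.
Carrying on: A4 → B4 → C#5.
From C#5 the exact shape gives C#5 A#4 C#5.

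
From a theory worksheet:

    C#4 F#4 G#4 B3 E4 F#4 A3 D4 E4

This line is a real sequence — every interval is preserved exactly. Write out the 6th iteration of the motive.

Taking 3-note groups, the heads are C#4, B3, A3: the pattern moves down a 2nd.
Extending down a 2nd: G3 → F3 → Eb3.
So cell 6 is Eb3 Ab3 Bb3.

Eb3 Ab3 Bb3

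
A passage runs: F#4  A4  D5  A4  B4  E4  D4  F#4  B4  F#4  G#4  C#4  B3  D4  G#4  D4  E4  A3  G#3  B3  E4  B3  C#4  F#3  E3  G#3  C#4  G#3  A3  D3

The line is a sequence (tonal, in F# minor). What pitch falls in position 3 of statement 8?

D3

The unit is 6 notes. Position-3 pitches of the 5 shown cells: D5, B4, G#4, E4, C#4.
Each moves down a 3rd. Continuing: A3 → F#3 → D3.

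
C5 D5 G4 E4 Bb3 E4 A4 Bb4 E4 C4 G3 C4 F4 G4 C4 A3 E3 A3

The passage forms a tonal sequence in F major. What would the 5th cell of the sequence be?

With a 6-note motive the entries are C5, A4, F4, each down a 3rd from the previous.
Extending down a 3rd: D4 → Bb3.
Statement 5 starts on Bb3 and keeps the same diatonic contour: Bb3 C4 F3 D3 A2 D3.

Bb3 C4 F3 D3 A2 D3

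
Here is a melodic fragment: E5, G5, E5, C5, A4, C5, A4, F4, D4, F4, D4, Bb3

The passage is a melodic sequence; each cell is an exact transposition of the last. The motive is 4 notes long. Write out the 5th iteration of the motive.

With a 4-note motive the entries are E5, A4, D4, each down a 5th from the previous.
Continuing the starts: G3 → C3.
From C3 the exact shape gives C3 Eb3 C3 Ab2.

C3 Eb3 C3 Ab2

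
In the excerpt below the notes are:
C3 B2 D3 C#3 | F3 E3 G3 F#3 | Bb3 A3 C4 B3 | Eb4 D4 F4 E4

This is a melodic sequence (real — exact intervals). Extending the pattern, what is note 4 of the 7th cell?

Grouping in 4s, the 4th note of each cell is C#3, F#3, B3, E4.
Extending up a 4th: A4 → D5 → G5.

G5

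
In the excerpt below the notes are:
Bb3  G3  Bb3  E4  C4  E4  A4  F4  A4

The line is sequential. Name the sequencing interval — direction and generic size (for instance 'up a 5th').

Unit = 3 notes; the statements start on Bb3, E4, A4, moving up a 4th each time.
Bb3 to E4 is up a 4th.

up a 4th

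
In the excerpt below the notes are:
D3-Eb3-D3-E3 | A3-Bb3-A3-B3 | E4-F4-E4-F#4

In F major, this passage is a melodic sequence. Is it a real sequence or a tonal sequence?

Each cell has the same semitone pattern (1, -1, 2) — intervals are preserved exactly.
And Eb3 lies outside F major, so the sequence is real rather than tonal.

real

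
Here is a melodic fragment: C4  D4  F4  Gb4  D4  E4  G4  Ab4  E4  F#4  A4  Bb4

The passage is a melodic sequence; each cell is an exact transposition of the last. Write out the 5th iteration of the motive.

G#4 A#4 C#5 D5

With a 4-note motive the entries are C4, D4, E4, each up a 2nd from the previous.
Carrying on: F#4 → G#4.
From G#4 the exact shape gives G#4 A#4 C#5 D5.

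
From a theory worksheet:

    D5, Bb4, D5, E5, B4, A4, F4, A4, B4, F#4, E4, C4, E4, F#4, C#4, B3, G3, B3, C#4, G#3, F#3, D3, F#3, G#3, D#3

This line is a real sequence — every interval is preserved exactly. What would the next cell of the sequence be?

C#3 A2 C#3 D#3 A#2

Unit = 5 notes; the statements start on D5, A4, E4, B3, F#3, moving down a 4th each time.
So cell 6 is C#3 A2 C#3 D#3 A#2.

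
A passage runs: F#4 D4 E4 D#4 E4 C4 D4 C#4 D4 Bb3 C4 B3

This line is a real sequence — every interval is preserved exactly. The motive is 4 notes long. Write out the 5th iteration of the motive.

Unit = 4 notes; the statements start on F#4, E4, D4, moving down a 2nd each time.
Extending down a 2nd: C4 → Bb3.
So cell 5 is Bb3 Gb3 Ab3 G3.

Bb3 Gb3 Ab3 G3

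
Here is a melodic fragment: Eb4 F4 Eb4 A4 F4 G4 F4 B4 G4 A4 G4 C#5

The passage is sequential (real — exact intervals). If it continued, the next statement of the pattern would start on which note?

Unit = 4 notes; the statements start on Eb4, F4, G4, moving up a 2nd each time.
The next head, up a 2nd from G4, is A4.

A4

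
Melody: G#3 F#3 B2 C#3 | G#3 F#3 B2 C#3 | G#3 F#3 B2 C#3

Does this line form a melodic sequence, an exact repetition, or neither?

repetition

Each 4-note cell is identical (G#3 F#3 B2 C#3), restated at the same pitch.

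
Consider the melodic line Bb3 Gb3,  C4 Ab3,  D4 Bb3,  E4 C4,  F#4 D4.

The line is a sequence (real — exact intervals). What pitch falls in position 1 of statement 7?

Grouping in 2s, the 1st note of each cell is Bb3, C4, D4, E4, F#4.
Carrying that up a 2nd forward: G#4 → A#4.

A#4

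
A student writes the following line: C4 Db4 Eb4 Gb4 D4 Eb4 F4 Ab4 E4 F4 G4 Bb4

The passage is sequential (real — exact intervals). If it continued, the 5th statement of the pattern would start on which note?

G#4

Taking 4-note groups, the heads are C4, D4, E4: the pattern moves up a 2nd.
Continuing: F#4 → G#4. Statement 5 starts on G#4.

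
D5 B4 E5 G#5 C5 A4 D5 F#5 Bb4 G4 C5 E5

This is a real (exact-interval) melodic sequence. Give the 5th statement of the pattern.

Taking 4-note groups, the heads are D5, C5, Bb4: the pattern moves down a 2nd.
Extending down a 2nd: Ab4 → Gb4.
So cell 5 is Gb4 Eb4 Ab4 C5.

Gb4 Eb4 Ab4 C5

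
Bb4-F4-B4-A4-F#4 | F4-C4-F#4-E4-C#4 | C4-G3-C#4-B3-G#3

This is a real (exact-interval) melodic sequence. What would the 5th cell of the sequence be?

With a 5-note motive the entries are Bb4, F4, C4, each down a 4th from the previous.
Carrying on: G3 → D3.
From D3 the exact shape gives D3 A2 D#3 C#3 A#2.

D3 A2 D#3 C#3 A#2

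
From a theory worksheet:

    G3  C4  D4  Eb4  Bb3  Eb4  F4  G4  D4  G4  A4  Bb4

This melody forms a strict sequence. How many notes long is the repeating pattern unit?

There are 12 notes; a 4-note unit gives 3 cells:
G3 C4 D4 Eb4 | Bb3 Eb4 F4 G4 | D4 G4 A4 Bb4
That's a consistent up a 3rd shift per cell, and no other grouping gives one.

4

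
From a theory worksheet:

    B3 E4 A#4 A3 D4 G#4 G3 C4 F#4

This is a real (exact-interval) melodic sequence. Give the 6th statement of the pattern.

With a 3-note motive the entries are B3, A3, G3, each down a 2nd from the previous.
Carrying on: F3 → Eb3 → Db3.
Statement 6 starts on Db3 and keeps the same exact contour: Db3 Gb3 C4.

Db3 Gb3 C4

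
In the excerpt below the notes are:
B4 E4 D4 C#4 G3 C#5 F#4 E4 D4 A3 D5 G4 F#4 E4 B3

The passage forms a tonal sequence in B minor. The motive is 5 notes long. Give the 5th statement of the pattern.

The 5-note cells begin on B4, C#5, D5 — each up a 2nd from the last.
Continuing the starts: E5 → F#5.
From F#5 the diatonic shape gives F#5 B4 A4 G4 D4.

F#5 B4 A4 G4 D4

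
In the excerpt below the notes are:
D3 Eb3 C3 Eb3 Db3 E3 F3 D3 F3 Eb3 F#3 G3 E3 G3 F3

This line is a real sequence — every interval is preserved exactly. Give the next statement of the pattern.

Taking 5-note groups, the heads are D3, E3, F#3: the pattern moves up a 2nd.
Statement 4 starts on G#3 and keeps the same exact contour: G#3 A3 F#3 A3 G3.

G#3 A3 F#3 A3 G3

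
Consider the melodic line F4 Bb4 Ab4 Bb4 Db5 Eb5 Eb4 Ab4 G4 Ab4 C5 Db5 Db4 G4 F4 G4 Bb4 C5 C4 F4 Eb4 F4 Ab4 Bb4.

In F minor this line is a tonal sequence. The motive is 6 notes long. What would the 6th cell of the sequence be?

Ab3 Db4 C4 Db4 F4 G4

With a 6-note motive the entries are F4, Eb4, Db4, C4, each down a 2nd from the previous.
Continuing the starts: Bb3 → Ab3.
Statement 6 starts on Ab3 and keeps the same diatonic contour: Ab3 Db4 C4 Db4 F4 G4.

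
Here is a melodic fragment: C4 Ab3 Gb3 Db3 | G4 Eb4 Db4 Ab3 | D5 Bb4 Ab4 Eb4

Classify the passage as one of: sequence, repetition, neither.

sequence

Each 4-note cell is the previous one transposed up a 5th.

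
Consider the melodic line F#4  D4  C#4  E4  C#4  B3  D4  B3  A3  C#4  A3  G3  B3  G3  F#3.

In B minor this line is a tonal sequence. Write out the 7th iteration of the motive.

Taking 3-note groups, the heads are F#4, E4, D4, C#4, B3: the pattern moves down a 2nd.
Carrying on: A3 → G3.
Statement 7 starts on G3 and keeps the same diatonic contour: G3 E3 D3.

G3 E3 D3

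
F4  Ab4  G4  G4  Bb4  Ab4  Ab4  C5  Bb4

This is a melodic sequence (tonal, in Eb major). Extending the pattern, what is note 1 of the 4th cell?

The unit is 3 notes. Position-1 pitches of the 3 shown cells: F4, G4, Ab4.
Each moves up a 2nd; the next is Bb4.

Bb4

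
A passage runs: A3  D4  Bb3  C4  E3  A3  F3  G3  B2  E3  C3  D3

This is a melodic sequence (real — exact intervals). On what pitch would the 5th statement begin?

C#2

Taking 4-note groups, the heads are A3, E3, B2: the pattern moves down a 4th.
Extending the heads down a 4th: F#2 → C#2.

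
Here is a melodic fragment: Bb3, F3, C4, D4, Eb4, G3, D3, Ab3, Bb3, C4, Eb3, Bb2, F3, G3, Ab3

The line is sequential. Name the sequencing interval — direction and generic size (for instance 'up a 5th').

down a 3rd

Unit = 5 notes; the statements start on Bb3, G3, Eb3, moving down a 3rd each time.
From Bb3 to G3: down a 3rd.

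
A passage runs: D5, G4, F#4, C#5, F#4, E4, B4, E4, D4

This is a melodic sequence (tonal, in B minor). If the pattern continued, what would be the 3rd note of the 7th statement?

G3

With 3-note cells, note 3 of each statement runs F#4, E4, D4.
Each moves down a 2nd. Continuing: C#4 → B3 → A3 → G3.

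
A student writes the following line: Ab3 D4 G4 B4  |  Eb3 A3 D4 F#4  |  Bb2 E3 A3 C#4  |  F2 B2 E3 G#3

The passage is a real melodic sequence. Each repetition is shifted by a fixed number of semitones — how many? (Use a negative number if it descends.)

-5

The 4-note cells begin on Ab3, Eb3, Bb2, F2 — each down a 4th from the last.
Counting half-steps from Ab3 to Eb3: -5.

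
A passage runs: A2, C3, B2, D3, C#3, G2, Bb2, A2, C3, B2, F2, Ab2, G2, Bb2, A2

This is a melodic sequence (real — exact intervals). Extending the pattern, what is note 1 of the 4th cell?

Eb2

The unit is 5 notes. Position-1 pitches of the 3 shown cells: A2, G2, F2.
One more down a 2nd gives Eb2.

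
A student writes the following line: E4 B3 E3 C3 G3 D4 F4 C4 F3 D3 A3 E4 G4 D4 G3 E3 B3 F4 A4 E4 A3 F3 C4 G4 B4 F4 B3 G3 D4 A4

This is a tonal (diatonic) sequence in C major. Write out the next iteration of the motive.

Taking 6-note groups, the heads are E4, F4, G4, A4, B4: the pattern moves up a 2nd.
From C5 the diatonic shape gives C5 G4 C4 A3 E4 B4.

C5 G4 C4 A3 E4 B4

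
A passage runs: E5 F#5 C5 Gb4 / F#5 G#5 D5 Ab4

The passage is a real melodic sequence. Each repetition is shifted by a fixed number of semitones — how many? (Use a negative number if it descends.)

2

Unit = 4 notes; the statements start on E5, F#5, moving up a 2nd each time.
E5 to F#5 spans +2 semitones.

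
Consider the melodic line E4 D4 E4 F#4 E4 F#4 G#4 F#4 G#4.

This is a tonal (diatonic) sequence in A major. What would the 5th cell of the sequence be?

Unit = 3 notes; the statements start on E4, F#4, G#4, moving up a 2nd each time.
Carrying on: A4 → B4.
Statement 5 starts on B4 and keeps the same diatonic contour: B4 A4 B4.

B4 A4 B4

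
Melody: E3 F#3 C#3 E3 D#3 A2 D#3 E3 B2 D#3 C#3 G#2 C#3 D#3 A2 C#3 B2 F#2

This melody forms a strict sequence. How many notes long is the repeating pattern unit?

There are 18 notes; a 6-note unit gives 3 cells:
E3 F#3 C#3 E3 D#3 A2 | D#3 E3 B2 D#3 C#3 G#2 | C#3 D#3 A2 C#3 B2 F#2
Every group is a transposition down a 2nd of the one before; no shorter unit works.

6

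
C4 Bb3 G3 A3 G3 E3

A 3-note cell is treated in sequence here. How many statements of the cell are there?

6 notes in groups of 3 gives 6/3 = 2 statements.
Starts: C4, A3 — each down a 3rd.

2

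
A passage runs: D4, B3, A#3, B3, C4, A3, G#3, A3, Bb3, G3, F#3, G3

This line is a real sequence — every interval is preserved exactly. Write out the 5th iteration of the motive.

The 4-note cells begin on D4, C4, Bb3 — each down a 2nd from the last.
Carrying on: Ab3 → Gb3.
So cell 5 is Gb3 Eb3 D3 Eb3.

Gb3 Eb3 D3 Eb3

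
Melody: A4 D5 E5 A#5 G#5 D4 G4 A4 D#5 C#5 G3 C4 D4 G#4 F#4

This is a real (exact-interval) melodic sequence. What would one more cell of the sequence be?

C3 F3 G3 C#4 B3

The 5-note cells begin on A4, D4, G3 — each down a 5th from the last.
From C3 the exact shape gives C3 F3 G3 C#4 B3.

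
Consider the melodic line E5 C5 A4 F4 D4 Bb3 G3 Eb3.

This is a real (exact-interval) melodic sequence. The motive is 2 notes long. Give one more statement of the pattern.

C3 Ab2

With a 2-note motive the entries are E5, A4, D4, G3, each down a 5th from the previous.
Statement 5 starts on C3 and keeps the same exact contour: C3 Ab2.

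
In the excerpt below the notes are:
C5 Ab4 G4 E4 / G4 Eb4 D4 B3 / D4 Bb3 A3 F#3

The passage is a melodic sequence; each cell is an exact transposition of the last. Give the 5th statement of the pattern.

Taking 4-note groups, the heads are C5, G4, D4: the pattern moves down a 4th.
Carrying on: A3 → E3.
Statement 5 starts on E3 and keeps the same exact contour: E3 C3 B2 G#2.

E3 C3 B2 G#2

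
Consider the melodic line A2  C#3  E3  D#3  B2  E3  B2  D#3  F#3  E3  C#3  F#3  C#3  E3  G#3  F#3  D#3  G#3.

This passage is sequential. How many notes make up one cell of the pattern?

6

Try groups of 6 (3 cells in 18 notes):
A2 C#3 E3 D#3 B2 E3 | B2 D#3 F#3 E3 C#3 F#3 | C#3 E3 G#3 F#3 D#3 G#3
Every group is a transposition up a 2nd of the one before; no shorter unit works.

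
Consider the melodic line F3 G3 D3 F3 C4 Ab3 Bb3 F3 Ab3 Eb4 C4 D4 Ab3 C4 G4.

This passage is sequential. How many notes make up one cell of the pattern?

5

Try groups of 5 (3 cells in 15 notes):
F3 G3 D3 F3 C4 | Ab3 Bb3 F3 Ab3 Eb4 | C4 D4 Ab3 C4 G4
That's a consistent up a 3rd shift per cell, and no other grouping gives one.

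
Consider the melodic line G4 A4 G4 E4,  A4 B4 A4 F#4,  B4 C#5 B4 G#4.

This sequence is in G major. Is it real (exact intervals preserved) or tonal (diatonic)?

Each cell has the same semitone pattern (2, -2, -3) — intervals are preserved exactly.
And C#5 lies outside G major, so the sequence is real rather than tonal.

real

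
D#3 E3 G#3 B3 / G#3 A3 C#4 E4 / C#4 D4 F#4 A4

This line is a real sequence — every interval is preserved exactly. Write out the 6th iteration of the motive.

E5 F5 A5 C6

With a 4-note motive the entries are D#3, G#3, C#4, each up a 4th from the previous.
Carrying on: F#4 → B4 → E5.
Statement 6 starts on E5 and keeps the same exact contour: E5 F5 A5 C6.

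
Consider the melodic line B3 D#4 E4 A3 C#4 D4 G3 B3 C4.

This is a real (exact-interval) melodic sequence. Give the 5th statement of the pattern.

Unit = 3 notes; the statements start on B3, A3, G3, moving down a 2nd each time.
Continuing the starts: F3 → Eb3.
So cell 5 is Eb3 G3 Ab3.

Eb3 G3 Ab3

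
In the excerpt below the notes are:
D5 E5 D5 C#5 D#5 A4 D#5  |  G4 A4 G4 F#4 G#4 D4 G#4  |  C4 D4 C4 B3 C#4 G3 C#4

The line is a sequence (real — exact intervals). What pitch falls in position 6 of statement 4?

C3

With 7-note cells, note 6 of each statement runs A4, D4, G3.
From G3, down a 5th gives C3.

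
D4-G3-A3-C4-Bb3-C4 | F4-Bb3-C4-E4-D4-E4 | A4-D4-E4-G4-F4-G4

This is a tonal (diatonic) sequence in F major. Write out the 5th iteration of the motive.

With a 6-note motive the entries are D4, F4, A4, each up a 3rd from the previous.
Carrying on: C5 → E5.
So cell 5 is E5 A4 Bb4 D5 C5 D5.

E5 A4 Bb4 D5 C5 D5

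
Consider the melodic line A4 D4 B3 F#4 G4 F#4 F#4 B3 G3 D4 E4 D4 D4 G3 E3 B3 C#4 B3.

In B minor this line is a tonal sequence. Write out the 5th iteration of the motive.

G3 C#3 A2 E3 F#3 E3

With a 6-note motive the entries are A4, F#4, D4, each down a 3rd from the previous.
Carrying on: B3 → G3.
Statement 5 starts on G3 and keeps the same diatonic contour: G3 C#3 A2 E3 F#3 E3.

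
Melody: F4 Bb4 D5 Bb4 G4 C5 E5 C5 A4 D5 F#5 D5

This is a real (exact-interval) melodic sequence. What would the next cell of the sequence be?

B4 E5 G#5 E5

The 4-note cells begin on F4, G4, A4 — each up a 2nd from the last.
So cell 4 is B4 E5 G#5 E5.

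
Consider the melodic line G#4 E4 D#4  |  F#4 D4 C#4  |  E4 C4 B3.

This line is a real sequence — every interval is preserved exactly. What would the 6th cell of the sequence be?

Bb3 Gb3 F3

Taking 3-note groups, the heads are G#4, F#4, E4: the pattern moves down a 2nd.
Carrying on: D4 → C4 → Bb3.
So cell 6 is Bb3 Gb3 F3.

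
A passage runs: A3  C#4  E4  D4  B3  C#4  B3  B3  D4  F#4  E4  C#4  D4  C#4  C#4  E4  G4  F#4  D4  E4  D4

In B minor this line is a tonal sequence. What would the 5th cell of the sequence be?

E4 G4 B4 A4 F#4 G4 F#4

The 7-note cells begin on A3, B3, C#4 — each up a 2nd from the last.
Extending up a 2nd: D4 → E4.
Statement 5 starts on E4 and keeps the same diatonic contour: E4 G4 B4 A4 F#4 G4 F#4.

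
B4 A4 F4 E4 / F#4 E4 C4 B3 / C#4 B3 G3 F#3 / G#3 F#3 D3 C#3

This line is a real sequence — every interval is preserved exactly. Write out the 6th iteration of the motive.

A#2 G#2 E2 D#2

Taking 4-note groups, the heads are B4, F#4, C#4, G#3: the pattern moves down a 4th.
Continuing the starts: D#3 → A#2.
Statement 6 starts on A#2 and keeps the same exact contour: A#2 G#2 E2 D#2.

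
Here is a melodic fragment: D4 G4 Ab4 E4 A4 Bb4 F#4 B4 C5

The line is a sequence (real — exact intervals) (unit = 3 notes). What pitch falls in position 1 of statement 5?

With 3-note cells, note 1 of each statement runs D4, E4, F#4.
Carrying that up a 2nd forward: G#4 → A#4.

A#4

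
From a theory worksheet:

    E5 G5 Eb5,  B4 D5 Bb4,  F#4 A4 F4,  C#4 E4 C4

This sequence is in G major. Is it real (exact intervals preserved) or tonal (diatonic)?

Each cell has the same semitone pattern (3, -4) — intervals are preserved exactly.
And Eb5 lies outside G major, so the sequence is real rather than tonal.

real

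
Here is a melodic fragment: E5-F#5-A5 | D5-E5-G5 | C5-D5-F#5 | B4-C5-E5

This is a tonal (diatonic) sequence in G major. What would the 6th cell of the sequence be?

G4 A4 C5

With a 3-note motive the entries are E5, D5, C5, B4, each down a 2nd from the previous.
Continuing the starts: A4 → G4.
From G4 the diatonic shape gives G4 A4 C5.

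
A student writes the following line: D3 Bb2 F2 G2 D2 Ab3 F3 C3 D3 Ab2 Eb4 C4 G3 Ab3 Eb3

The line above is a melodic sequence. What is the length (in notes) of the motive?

There are 15 notes; a 5-note unit gives 3 cells:
D3 Bb2 F2 G2 D2 | Ab3 F3 C3 D3 Ab2 | Eb4 C4 G3 Ab3 Eb3
Every group is a transposition up a 5th of the one before; no shorter unit works.

5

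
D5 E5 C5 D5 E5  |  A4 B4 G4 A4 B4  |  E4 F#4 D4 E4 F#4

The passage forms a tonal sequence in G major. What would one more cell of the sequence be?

The 5-note cells begin on D5, A4, E4 — each down a 4th from the last.
So cell 4 is B3 C4 A3 B3 C4.

B3 C4 A3 B3 C4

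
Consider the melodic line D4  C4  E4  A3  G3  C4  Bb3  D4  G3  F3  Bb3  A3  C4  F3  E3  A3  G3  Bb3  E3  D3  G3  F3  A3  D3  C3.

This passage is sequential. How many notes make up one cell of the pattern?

25 notes total. Splitting into 5 groups of 5:
D4 C4 E4 A3 G3 | C4 Bb3 D4 G3 F3 | Bb3 A3 C4 F3 E3 | A3 G3 Bb3 E3 D3 | G3 F3 A3 D3 C3
Each cell is the previous one down a 2nd — so the unit is 5 notes.

5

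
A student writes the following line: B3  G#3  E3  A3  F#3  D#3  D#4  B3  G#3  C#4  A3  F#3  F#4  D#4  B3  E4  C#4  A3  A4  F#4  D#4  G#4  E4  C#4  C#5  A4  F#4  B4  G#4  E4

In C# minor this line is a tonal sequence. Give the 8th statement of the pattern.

Taking 6-note groups, the heads are B3, D#4, F#4, A4, C#5: the pattern moves up a 3rd.
Extending up a 3rd: E5 → G#5 → B5.
So cell 8 is B5 G#5 E5 A5 F#5 D#5.

B5 G#5 E5 A5 F#5 D#5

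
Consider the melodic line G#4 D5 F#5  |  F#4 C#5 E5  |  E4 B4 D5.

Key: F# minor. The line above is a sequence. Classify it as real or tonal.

tonal

Every note is diatonic to F# minor.
Cell 1 has +6 semitones from note 1 to 2, but cell 2 has +7 — the interval quality changes while the contour stays the same, which is the hallmark of a tonal sequence.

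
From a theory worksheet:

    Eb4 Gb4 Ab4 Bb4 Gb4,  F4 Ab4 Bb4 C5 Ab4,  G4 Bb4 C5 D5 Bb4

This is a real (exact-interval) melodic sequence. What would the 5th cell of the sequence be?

B4 D5 E5 F#5 D5

With a 5-note motive the entries are Eb4, F4, G4, each up a 2nd from the previous.
Carrying on: A4 → B4.
From B4 the exact shape gives B4 D5 E5 F#5 D5.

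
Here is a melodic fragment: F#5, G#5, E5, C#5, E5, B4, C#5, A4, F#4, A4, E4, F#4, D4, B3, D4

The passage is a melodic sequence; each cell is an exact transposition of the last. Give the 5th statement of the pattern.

D3 E3 C3 A2 C3

Unit = 5 notes; the statements start on F#5, B4, E4, moving down a 5th each time.
Continuing the starts: A3 → D3.
Statement 5 starts on D3 and keeps the same exact contour: D3 E3 C3 A2 C3.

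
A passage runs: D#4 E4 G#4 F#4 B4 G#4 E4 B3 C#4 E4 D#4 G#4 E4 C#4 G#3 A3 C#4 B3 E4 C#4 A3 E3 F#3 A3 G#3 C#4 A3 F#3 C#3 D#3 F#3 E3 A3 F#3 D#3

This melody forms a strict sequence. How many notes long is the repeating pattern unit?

7

Try groups of 7 (5 cells in 35 notes):
D#4 E4 G#4 F#4 B4 G#4 E4 | B3 C#4 E4 D#4 G#4 E4 C#4 | G#3 A3 C#4 B3 E4 C#4 A3 | E3 F#3 A3 G#3 C#4 A3 F#3 | C#3 D#3 F#3 E3 A3 F#3 D#3
That's a consistent down a 3rd shift per cell, and no other grouping gives one.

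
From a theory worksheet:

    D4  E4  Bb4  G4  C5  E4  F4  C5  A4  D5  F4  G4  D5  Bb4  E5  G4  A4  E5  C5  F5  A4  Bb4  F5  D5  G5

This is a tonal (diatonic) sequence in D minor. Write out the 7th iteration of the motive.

Taking 5-note groups, the heads are D4, E4, F4, G4, A4: the pattern moves up a 2nd.
Extending up a 2nd: Bb4 → C5.
So cell 7 is C5 D5 A5 F5 Bb5.

C5 D5 A5 F5 Bb5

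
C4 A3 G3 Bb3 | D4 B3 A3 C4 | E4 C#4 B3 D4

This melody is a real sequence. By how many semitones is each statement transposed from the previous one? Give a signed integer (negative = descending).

Taking 4-note groups, the heads are C4, D4, E4: the pattern moves up a 2nd.
C4 to D4 spans +2 semitones.

2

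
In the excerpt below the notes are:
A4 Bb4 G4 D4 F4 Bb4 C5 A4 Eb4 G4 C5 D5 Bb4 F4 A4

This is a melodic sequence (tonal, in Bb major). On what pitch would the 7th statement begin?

With a 5-note motive the entries are A4, Bb4, C5, each up a 2nd from the previous.
Extending the heads up a 2nd: D5 → Eb5 → F5 → G5.

G5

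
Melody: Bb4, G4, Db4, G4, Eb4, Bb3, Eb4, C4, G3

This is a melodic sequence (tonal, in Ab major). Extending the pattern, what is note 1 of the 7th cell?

The unit is 3 notes. Position-1 pitches of the 3 shown cells: Bb4, G4, Eb4.
Each moves down a 3rd. Continuing: C4 → Ab3 → F3 → Db3.

Db3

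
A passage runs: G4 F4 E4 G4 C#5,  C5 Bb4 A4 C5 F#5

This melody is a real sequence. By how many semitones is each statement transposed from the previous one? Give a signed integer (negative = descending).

With a 5-note motive the entries are G4, C5, each up a 4th from the previous.
G4→C5 is 72 − 67 = 5 semitones.

5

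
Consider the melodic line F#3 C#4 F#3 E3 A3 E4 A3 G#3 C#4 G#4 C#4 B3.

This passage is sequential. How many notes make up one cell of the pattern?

4

There are 12 notes; a 4-note unit gives 3 cells:
F#3 C#4 F#3 E3 | A3 E4 A3 G#3 | C#4 G#4 C#4 B3
That's a consistent up a 3rd shift per cell, and no other grouping gives one.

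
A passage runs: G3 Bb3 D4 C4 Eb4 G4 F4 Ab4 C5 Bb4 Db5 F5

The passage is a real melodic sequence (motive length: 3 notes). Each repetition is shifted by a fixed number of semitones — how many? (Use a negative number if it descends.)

5

Unit = 3 notes; the statements start on G3, C4, F4, Bb4, moving up a 4th each time.
Counting half-steps from G3 to C4: 5.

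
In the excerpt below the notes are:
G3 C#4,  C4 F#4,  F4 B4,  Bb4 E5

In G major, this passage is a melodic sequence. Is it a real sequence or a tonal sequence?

Each cell has the same semitone pattern (6,) — intervals are preserved exactly.
And C#4 lies outside G major, so the sequence is real rather than tonal.

real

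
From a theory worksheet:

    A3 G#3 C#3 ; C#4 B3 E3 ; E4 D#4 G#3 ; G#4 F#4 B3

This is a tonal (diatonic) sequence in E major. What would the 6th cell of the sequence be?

D#5 C#5 F#4

Unit = 3 notes; the statements start on A3, C#4, E4, G#4, moving up a 3rd each time.
Continuing the starts: B4 → D#5.
From D#5 the diatonic shape gives D#5 C#5 F#4.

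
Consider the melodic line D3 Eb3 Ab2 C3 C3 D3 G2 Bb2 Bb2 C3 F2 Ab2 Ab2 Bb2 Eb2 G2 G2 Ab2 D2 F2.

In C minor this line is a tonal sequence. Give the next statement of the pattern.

F2 G2 C2 Eb2

The 4-note cells begin on D3, C3, Bb2, Ab2, G2 — each down a 2nd from the last.
So cell 6 is F2 G2 C2 Eb2.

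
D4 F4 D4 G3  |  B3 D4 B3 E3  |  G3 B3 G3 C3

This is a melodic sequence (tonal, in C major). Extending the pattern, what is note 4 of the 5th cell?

With 4-note cells, note 4 of each statement runs G3, E3, C3.
Each moves down a 3rd. Continuing: A2 → F2.

F2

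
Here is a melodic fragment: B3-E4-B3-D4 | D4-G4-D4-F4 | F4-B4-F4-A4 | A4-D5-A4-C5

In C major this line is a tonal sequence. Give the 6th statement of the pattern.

E5 A5 E5 G5

With a 4-note motive the entries are B3, D4, F4, A4, each up a 3rd from the previous.
Carrying on: C5 → E5.
So cell 6 is E5 A5 E5 G5.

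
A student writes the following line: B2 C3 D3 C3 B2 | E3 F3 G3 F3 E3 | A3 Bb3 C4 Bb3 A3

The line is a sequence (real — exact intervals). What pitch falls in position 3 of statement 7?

Grouping in 5s, the 3rd note of each cell is D3, G3, C4.
Each moves up a 4th. Continuing: F4 → Bb4 → Eb5 → Ab5.

Ab5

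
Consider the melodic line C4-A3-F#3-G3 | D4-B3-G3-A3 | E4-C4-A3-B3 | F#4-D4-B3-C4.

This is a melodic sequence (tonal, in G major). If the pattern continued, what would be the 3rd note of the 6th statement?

With 4-note cells, note 3 of each statement runs F#3, G3, A3, B3.
Extending up a 2nd: C4 → D4.

D4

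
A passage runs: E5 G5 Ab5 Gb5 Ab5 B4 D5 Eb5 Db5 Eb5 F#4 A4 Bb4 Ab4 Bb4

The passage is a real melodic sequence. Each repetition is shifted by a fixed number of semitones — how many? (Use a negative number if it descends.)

-5

With a 5-note motive the entries are E5, B4, F#4, each down a 4th from the previous.
Counting half-steps from E5 to B4: -5.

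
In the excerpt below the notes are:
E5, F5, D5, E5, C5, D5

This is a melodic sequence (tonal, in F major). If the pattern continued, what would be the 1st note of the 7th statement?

F4

With 2-note cells, note 1 of each statement runs E5, D5, C5.
Each moves down a 2nd. Continuing: Bb4 → A4 → G4 → F4.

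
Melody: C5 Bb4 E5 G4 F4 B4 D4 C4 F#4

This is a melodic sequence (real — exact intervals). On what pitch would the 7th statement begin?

F#2

With a 3-note motive the entries are C5, G4, D4, each down a 4th from the previous.
Continuing: A3 → E3 → B2 → F#2. Statement 7 starts on F#2.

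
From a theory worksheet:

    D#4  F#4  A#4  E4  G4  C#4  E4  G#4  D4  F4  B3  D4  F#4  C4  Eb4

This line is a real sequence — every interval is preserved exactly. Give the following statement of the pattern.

A3 C4 E4 Bb3 Db4

With a 5-note motive the entries are D#4, C#4, B3, each down a 2nd from the previous.
So cell 4 is A3 C4 E4 Bb3 Db4.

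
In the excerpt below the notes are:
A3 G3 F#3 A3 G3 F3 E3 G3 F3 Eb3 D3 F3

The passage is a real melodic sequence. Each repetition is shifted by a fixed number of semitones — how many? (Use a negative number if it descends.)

The 4-note cells begin on A3, G3, F3 — each down a 2nd from the last.
A3 to G3 spans -2 semitones.

-2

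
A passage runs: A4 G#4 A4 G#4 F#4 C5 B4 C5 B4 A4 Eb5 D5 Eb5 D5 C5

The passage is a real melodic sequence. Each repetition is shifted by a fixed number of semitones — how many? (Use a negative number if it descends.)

Taking 5-note groups, the heads are A4, C5, Eb5: the pattern moves up a 3rd.
A4 to C5 spans +3 semitones.

3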